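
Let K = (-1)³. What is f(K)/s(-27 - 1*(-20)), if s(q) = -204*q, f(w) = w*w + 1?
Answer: 1/714 ≈ 0.0014006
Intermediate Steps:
K = -1
f(w) = 1 + w² (f(w) = w² + 1 = 1 + w²)
f(K)/s(-27 - 1*(-20)) = (1 + (-1)²)/((-204*(-27 - 1*(-20)))) = (1 + 1)/((-204*(-27 + 20))) = 2/((-204*(-7))) = 2/1428 = 2*(1/1428) = 1/714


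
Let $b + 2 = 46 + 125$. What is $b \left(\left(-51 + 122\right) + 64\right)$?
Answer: $22815$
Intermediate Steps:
$b = 169$ ($b = -2 + \left(46 + 125\right) = -2 + 171 = 169$)
$b \left(\left(-51 + 122\right) + 64\right) = 169 \left(\left(-51 + 122\right) + 64\right) = 169 \left(71 + 64\right) = 169 \cdot 135 = 22815$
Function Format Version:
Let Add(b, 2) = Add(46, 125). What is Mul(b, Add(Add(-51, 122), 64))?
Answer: 22815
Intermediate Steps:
b = 169 (b = Add(-2, Add(46, 125)) = Add(-2, 171) = 169)
Mul(b, Add(Add(-51, 122), 64)) = Mul(169, Add(Add(-51, 122), 64)) = Mul(169, Add(71, 64)) = Mul(169, 135) = 22815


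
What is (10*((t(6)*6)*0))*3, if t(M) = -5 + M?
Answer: 0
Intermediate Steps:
(10*((t(6)*6)*0))*3 = (10*(((-5 + 6)*6)*0))*3 = (10*((1*6)*0))*3 = (10*(6*0))*3 = (10*0)*3 = 0*3 = 0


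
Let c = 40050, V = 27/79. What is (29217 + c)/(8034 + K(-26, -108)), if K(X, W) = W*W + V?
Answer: 1824031/518723 ≈ 3.5164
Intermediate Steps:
V = 27/79 (V = 27*(1/79) = 27/79 ≈ 0.34177)
K(X, W) = 27/79 + W² (K(X, W) = W*W + 27/79 = W² + 27/79 = 27/79 + W²)
(29217 + c)/(8034 + K(-26, -108)) = (29217 + 40050)/(8034 + (27/79 + (-108)²)) = 69267/(8034 + (27/79 + 11664)) = 69267/(8034 + 921483/79) = 69267/(1556169/79) = 69267*(79/1556169) = 1824031/518723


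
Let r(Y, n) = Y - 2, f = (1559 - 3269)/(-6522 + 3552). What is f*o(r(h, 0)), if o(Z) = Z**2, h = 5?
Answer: 57/11 ≈ 5.1818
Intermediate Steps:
f = 19/33 (f = -1710/(-2970) = -1710*(-1/2970) = 19/33 ≈ 0.57576)
r(Y, n) = -2 + Y
f*o(r(h, 0)) = 19*(-2 + 5)**2/33 = (19/33)*3**2 = (19/33)*9 = 57/11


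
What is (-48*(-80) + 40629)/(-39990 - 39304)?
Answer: -44469/79294 ≈ -0.56081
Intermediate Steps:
(-48*(-80) + 40629)/(-39990 - 39304) = (3840 + 40629)/(-79294) = 44469*(-1/79294) = -44469/79294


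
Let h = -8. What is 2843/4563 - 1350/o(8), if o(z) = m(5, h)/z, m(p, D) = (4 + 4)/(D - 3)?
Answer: 67763393/4563 ≈ 14851.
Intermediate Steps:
m(p, D) = 8/(-3 + D)
o(z) = -8/(11*z) (o(z) = (8/(-3 - 8))/z = (8/(-11))/z = (8*(-1/11))/z = -8/(11*z))
2843/4563 - 1350/o(8) = 2843/4563 - 1350/((-8/11/8)) = 2843*(1/4563) - 1350/((-8/11*⅛)) = 2843/4563 - 1350/(-1/11) = 2843/4563 - 1350*(-11) = 2843/4563 + 14850 = 67763393/4563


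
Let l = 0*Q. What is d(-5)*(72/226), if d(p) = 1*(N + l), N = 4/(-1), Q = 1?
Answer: -144/113 ≈ -1.2743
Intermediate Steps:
l = 0 (l = 0*1 = 0)
N = -4 (N = 4*(-1) = -4)
d(p) = -4 (d(p) = 1*(-4 + 0) = 1*(-4) = -4)
d(-5)*(72/226) = -288/226 = -4*36/113 = -144/113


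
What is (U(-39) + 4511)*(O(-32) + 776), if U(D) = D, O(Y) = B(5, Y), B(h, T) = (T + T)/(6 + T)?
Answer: 3481280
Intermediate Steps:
B(h, T) = 2*T/(6 + T) (B(h, T) = (2*T)/(6 + T) = 2*T/(6 + T))
O(Y) = 2*Y/(6 + Y)
(U(-39) + 4511)*(O(-32) + 776) = (-39 + 4511)*(2*(-32)/(6 - 32) + 776) = 4472*(2*(-32)/(-26) + 776) = 4472*(2*(-32)*(-1/26) + 776) = 4472*(32/13 + 776) = 4472*(10120/13) = 3481280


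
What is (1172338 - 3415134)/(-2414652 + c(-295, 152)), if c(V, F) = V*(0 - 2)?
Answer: 1121398/1207031 ≈ 0.92906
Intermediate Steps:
c(V, F) = -2*V (c(V, F) = V*(-2) = -2*V)
(1172338 - 3415134)/(-2414652 + c(-295, 152)) = (1172338 - 3415134)/(-2414652 - 2*(-295)) = -2242796/(-2414652 + 590) = -2242796/(-2414062) = -2242796*(-1/2414062) = 1121398/1207031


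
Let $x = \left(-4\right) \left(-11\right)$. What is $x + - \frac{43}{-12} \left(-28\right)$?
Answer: $- \frac{169}{3} \approx -56.333$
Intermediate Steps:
$x = 44$
$x + - \frac{43}{-12} \left(-28\right) = 44 + - \frac{43}{-12} \left(-28\right) = 44 + \left(-43\right) \left(- \frac{1}{12}\right) \left(-28\right) = 44 + \frac{43}{12} \left(-28\right) = 44 - \frac{301}{3} = - \frac{169}{3}$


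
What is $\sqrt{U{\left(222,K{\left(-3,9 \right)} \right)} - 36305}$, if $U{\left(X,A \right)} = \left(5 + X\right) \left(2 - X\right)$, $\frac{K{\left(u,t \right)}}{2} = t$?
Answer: $i \sqrt{86245} \approx 293.67 i$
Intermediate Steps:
$K{\left(u,t \right)} = 2 t$
$U{\left(X,A \right)} = \left(2 - X\right) \left(5 + X\right)$
$\sqrt{U{\left(222,K{\left(-3,9 \right)} \right)} - 36305} = \sqrt{\left(10 - 222^{2} - 666\right) - 36305} = \sqrt{\left(10 - 49284 - 666\right) - 36305} = \sqrt{-49940 - 36305} = \sqrt{-86245} = i \sqrt{86245}$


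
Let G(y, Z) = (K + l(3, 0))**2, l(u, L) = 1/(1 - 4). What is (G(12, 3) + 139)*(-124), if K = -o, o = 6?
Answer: -199888/9 ≈ -22210.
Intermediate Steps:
K = -6 (K = -1*6 = -6)
l(u, L) = -1/3 (l(u, L) = 1/(-3) = -1/3)
G(y, Z) = 361/9 (G(y, Z) = (-6 - 1/3)**2 = (-19/3)**2 = 361/9)
(G(12, 3) + 139)*(-124) = (361/9 + 139)*(-124) = (1612/9)*(-124) = -199888/9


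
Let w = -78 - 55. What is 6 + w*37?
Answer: -4915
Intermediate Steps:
w = -133
6 + w*37 = 6 - 133*37 = 6 - 4921 = -4915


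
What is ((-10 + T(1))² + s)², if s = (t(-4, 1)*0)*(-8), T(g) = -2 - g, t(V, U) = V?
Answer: 28561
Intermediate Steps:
s = 0 (s = -4*0*(-8) = 0*(-8) = 0)
((-10 + T(1))² + s)² = ((-10 + (-2 - 1*1))² + 0)² = ((-10 + (-2 - 1))² + 0)² = ((-10 - 3)² + 0)² = ((-13)² + 0)² = (169 + 0)² = 169² = 28561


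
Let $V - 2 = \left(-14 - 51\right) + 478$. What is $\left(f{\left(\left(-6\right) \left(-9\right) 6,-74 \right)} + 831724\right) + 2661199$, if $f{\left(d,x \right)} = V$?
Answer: $3493338$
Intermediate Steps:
$V = 415$ ($V = 2 + \left(\left(-14 - 51\right) + 478\right) = 2 + \left(-65 + 478\right) = 2 + 413 = 415$)
$f{\left(d,x \right)} = 415$
$\left(f{\left(\left(-6\right) \left(-9\right) 6,-74 \right)} + 831724\right) + 2661199 = \left(415 + 831724\right) + 2661199 = 832139 + 2661199 = 3493338$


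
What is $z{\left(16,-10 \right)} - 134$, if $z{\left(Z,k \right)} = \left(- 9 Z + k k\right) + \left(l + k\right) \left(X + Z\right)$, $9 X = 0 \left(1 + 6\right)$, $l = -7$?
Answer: $-450$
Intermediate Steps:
$X = 0$ ($X = \frac{0 \left(1 + 6\right)}{9} = \frac{0 \cdot 7}{9} = \frac{1}{9} \cdot 0 = 0$)
$z{\left(Z,k \right)} = k^{2} - 9 Z + Z \left(-7 + k\right)$ ($z{\left(Z,k \right)} = \left(- 9 Z + k k\right) + \left(-7 + k\right) \left(0 + Z\right) = \left(- 9 Z + k^{2}\right) + \left(-7 + k\right) Z = \left(k^{2} - 9 Z\right) + Z \left(-7 + k\right) = k^{2} - 9 Z + Z \left(-7 + k\right)$)
$z{\left(16,-10 \right)} - 134 = \left(\left(-10\right)^{2} - 256 + 16 \left(-10\right)\right) - 134 = \left(100 - 256 - 160\right) - 134 = -316 - 134 = -450$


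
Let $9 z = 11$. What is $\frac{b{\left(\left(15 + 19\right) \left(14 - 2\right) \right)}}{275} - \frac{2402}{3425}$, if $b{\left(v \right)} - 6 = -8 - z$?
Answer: $- \frac{241771}{339075} \approx -0.71303$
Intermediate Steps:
$z = \frac{11}{9}$ ($z = \frac{1}{9} \cdot 11 = \frac{11}{9} \approx 1.2222$)
$b{\left(v \right)} = - \frac{29}{9}$ ($b{\left(v \right)} = 6 - \frac{83}{9} = - \frac{29}{9}$)
$\frac{b{\left(\left(15 + 19\right) \left(14 - 2\right) \right)}}{275} - \frac{2402}{3425} = - \frac{29}{9 \cdot 275} - \frac{2402}{3425} = \left(- \frac{29}{9}\right) \frac{1}{275} - \frac{2402}{3425} = - \frac{29}{2475} - \frac{2402}{3425} = - \frac{241771}{339075}$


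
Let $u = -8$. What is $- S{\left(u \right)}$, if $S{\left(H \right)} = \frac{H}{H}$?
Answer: $-1$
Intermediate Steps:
$S{\left(H \right)} = 1$
$- S{\left(u \right)} = \left(-1\right) 1 = -1$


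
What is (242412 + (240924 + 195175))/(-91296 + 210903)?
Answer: 678511/119607 ≈ 5.6728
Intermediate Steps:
(242412 + (240924 + 195175))/(-91296 + 210903) = (242412 + 436099)/119607 = 678511*(1/119607) = 678511/119607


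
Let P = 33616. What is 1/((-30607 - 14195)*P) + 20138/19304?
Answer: 199533667481/191270132064 ≈ 1.0432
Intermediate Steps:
1/((-30607 - 14195)*P) + 20138/19304 = 1/(-30607 - 14195*33616) + 20138/19304 = (1/33616)/(-44802) + 20138*(1/19304) = -1/44802*1/33616 + 10069/9652 = -1/1506064032 + 10069/9652 = 199533667481/191270132064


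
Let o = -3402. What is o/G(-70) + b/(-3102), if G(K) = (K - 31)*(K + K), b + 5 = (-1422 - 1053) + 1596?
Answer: 69527/1566510 ≈ 0.044383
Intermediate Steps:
b = -884 (b = -5 + ((-1422 - 1053) + 1596) = -5 + (-2475 + 1596) = -5 - 879 = -884)
G(K) = 2*K*(-31 + K) (G(K) = (-31 + K)*(2*K) = 2*K*(-31 + K))
o/G(-70) + b/(-3102) = -3402*(-1/(140*(-31 - 70))) - 884/(-3102) = -3402/(2*(-70)*(-101)) - 884*(-1/3102) = -3402/14140 + 442/1551 = -3402*1/14140 + 442/1551 = -243/1010 + 442/1551 = 69527/1566510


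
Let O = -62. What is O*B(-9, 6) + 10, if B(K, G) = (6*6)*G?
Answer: -13382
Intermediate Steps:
B(K, G) = 36*G
O*B(-9, 6) + 10 = -2232*6 + 10 = -62*216 + 10 = -13392 + 10 = -13382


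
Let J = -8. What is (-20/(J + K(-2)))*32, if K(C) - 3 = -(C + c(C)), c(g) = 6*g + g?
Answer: -640/11 ≈ -58.182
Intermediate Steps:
c(g) = 7*g
K(C) = 3 - 8*C (K(C) = 3 - (C + 7*C) = 3 - 8*C)
(-20/(J + K(-2)))*32 = (-20/(-8 + (3 - 8*(-2))))*32 = (-20/(-8 + (3 + 16)))*32 = (-20/(-8 + 19))*32 = (-20/11)*32 = ((1/11)*(-20))*32 = -20/11*32 = -640/11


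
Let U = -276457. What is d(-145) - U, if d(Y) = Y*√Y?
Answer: 276457 - 145*I*√145 ≈ 2.7646e+5 - 1746.0*I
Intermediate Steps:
d(Y) = Y^(3/2)
d(-145) - U = (-145)^(3/2) - 1*(-276457) = -145*I*√145 + 276457 = 276457 - 145*I*√145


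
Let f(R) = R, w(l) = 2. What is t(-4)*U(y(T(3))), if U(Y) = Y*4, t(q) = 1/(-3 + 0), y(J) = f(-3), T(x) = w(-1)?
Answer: 4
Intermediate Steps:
T(x) = 2
y(J) = -3
t(q) = -⅓ (t(q) = 1/(-3) = -⅓)
U(Y) = 4*Y
t(-4)*U(y(T(3))) = -4*(-3)/3 = -⅓*(-12) = 4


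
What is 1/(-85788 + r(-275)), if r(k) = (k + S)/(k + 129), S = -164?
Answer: -146/12524609 ≈ -1.1657e-5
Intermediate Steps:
r(k) = (-164 + k)/(129 + k) (r(k) = (k - 164)/(k + 129) = (-164 + k)/(129 + k))
1/(-85788 + r(-275)) = 1/(-85788 + (-164 - 275)/(129 - 275)) = 1/(-85788 - 439/(-146)) = 1/(-85788 - 1/146*(-439)) = 1/(-85788 + 439/146) = 1/(-12524609/146) = -146/12524609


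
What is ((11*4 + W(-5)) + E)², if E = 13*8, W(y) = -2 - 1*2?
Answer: 20736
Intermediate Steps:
W(y) = -4 (W(y) = -2 - 2 = -4)
E = 104
((11*4 + W(-5)) + E)² = ((11*4 - 4) + 104)² = ((44 - 4) + 104)² = (40 + 104)² = 144² = 20736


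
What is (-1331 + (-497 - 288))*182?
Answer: -385112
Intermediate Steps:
(-1331 + (-497 - 288))*182 = (-1331 - 785)*182 = -2116*182 = -385112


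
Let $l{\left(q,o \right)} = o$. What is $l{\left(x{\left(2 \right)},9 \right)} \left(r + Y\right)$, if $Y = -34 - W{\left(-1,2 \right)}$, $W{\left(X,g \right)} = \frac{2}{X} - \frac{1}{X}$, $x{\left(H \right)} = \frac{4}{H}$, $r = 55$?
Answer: $198$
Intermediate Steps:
$W{\left(X,g \right)} = \frac{1}{X}$
$Y = -33$ ($Y = -34 - \frac{1}{-1} = -34 - -1 = -34 + 1 = -33$)
$l{\left(x{\left(2 \right)},9 \right)} \left(r + Y\right) = 9 \left(55 - 33\right) = 9 \cdot 22 = 198$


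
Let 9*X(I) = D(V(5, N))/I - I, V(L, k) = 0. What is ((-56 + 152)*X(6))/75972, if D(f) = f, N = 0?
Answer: -16/18993 ≈ -0.00084242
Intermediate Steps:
X(I) = -I/9 (X(I) = (0/I - I)/9 = (0 - I)/9 = (-I)/9 = -I/9)
((-56 + 152)*X(6))/75972 = ((-56 + 152)*(-⅑*6))/75972 = (96*(-⅔))*(1/75972) = -64*1/75972 = -16/18993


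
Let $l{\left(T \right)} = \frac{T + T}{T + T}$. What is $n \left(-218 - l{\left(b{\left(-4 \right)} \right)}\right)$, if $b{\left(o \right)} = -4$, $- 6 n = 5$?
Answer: $\frac{365}{2} \approx 182.5$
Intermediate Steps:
$n = - \frac{5}{6}$ ($n = \left(- \frac{1}{6}\right) 5 = - \frac{5}{6} \approx -0.83333$)
$l{\left(T \right)} = 1$ ($l{\left(T \right)} = \frac{2 T}{2 T} = 2 T \frac{1}{2 T} = 1$)
$n \left(-218 - l{\left(b{\left(-4 \right)} \right)}\right) = - \frac{5 \left(-218 - 1\right)}{6} = \left(- \frac{5}{6}\right) \left(-219\right) = \frac{365}{2}$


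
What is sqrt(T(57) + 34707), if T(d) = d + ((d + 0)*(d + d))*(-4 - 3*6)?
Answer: 28*I*sqrt(138) ≈ 328.93*I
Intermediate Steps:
T(d) = d - 44*d**2 (T(d) = d + (d*(2*d))*(-4 - 18) = d + (2*d**2)*(-22) = d - 44*d**2)
sqrt(T(57) + 34707) = sqrt(57*(1 - 44*57) + 34707) = sqrt(57*(1 - 2508) + 34707) = sqrt(57*(-2507) + 34707) = sqrt(-142899 + 34707) = sqrt(-108192) = 28*I*sqrt(138)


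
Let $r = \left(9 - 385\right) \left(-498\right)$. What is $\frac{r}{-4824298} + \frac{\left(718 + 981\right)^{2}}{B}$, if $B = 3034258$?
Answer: $\frac{6678832344557}{7319082400442} \approx 0.91252$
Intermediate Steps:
$r = 187248$ ($r = \left(-376\right) \left(-498\right) = 187248$)
$\frac{r}{-4824298} + \frac{\left(718 + 981\right)^{2}}{B} = \frac{187248}{-4824298} + \frac{\left(718 + 981\right)^{2}}{3034258} = 187248 \left(- \frac{1}{4824298}\right) + 1699^{2} \cdot \frac{1}{3034258} = - \frac{93624}{2412149} + 2886601 \cdot \frac{1}{3034258} = - \frac{93624}{2412149} + \frac{2886601}{3034258} = \frac{6678832344557}{7319082400442}$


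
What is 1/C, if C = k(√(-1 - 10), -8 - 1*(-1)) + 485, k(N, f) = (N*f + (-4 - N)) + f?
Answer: 237/112690 + 2*I*√11/56345 ≈ 0.0021031 + 0.00011773*I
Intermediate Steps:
k(N, f) = -4 + f - N + N*f (k(N, f) = (-4 - N + N*f) + f = -4 + f - N + N*f)
C = 474 - 8*I*√11 (C = (-4 + (-8 - 1*(-1)) - √(-1 - 10) + √(-1 - 10)*(-8 - 1*(-1))) + 485 = (-4 + (-8 + 1) - √(-11) + √(-11)*(-8 + 1)) + 485 = (-4 - 7 - I*√11 + (I*√11)*(-7)) + 485 = (-4 - 7 - I*√11 - 7*I*√11) + 485 = (-11 - 8*I*√11) + 485 = 474 - 8*I*√11 ≈ 474.0 - 26.533*I)
1/C = 1/(474 - 8*I*√11)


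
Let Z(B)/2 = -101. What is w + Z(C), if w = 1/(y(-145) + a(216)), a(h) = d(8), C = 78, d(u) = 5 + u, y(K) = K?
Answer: -26665/132 ≈ -202.01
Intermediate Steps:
a(h) = 13 (a(h) = 5 + 8 = 13)
Z(B) = -202 (Z(B) = 2*(-101) = -202)
w = -1/132 (w = 1/(-145 + 13) = 1/(-132) = -1/132 ≈ -0.0075758)
w + Z(C) = -1/132 - 202 = -26665/132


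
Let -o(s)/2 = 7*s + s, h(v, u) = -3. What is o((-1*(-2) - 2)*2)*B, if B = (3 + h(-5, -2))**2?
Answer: 0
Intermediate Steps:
o(s) = -16*s (o(s) = -2*(7*s + s) = -16*s)
B = 0 (B = (3 - 3)**2 = 0**2 = 0)
o((-1*(-2) - 2)*2)*B = -16*(-1*(-2) - 2)*2*0 = -16*(2 - 2)*2*0 = -0*2*0 = -16*0*0 = 0*0 = 0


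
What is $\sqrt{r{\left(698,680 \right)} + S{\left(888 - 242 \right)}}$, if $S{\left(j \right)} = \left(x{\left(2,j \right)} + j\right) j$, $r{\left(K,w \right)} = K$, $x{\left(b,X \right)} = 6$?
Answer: $7 \sqrt{8610} \approx 649.53$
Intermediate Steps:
$S{\left(j \right)} = j \left(6 + j\right)$ ($S{\left(j \right)} = \left(6 + j\right) j = j \left(6 + j\right)$)
$\sqrt{r{\left(698,680 \right)} + S{\left(888 - 242 \right)}} = \sqrt{698 + \left(888 - 242\right) \left(6 + \left(888 - 242\right)\right)} = \sqrt{698 + 646 \left(6 + 646\right)} = \sqrt{698 + 646 \cdot 652} = \sqrt{698 + 421192} = \sqrt{421890} = 7 \sqrt{8610}$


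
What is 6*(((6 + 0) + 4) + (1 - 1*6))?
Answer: 30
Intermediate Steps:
6*(((6 + 0) + 4) + (1 - 1*6)) = 6*((6 + 4) + (1 - 6)) = 6*(10 - 5) = 6*5 = 30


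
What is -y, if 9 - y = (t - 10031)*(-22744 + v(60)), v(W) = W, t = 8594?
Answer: 32596899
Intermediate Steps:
y = -32596899 (y = 9 - (8594 - 10031)*(-22744 + 60) = 9 - (-1437)*(-22684) = 9 - 1*32596908 = 9 - 32596908 = -32596899)
-y = -1*(-32596899) = 32596899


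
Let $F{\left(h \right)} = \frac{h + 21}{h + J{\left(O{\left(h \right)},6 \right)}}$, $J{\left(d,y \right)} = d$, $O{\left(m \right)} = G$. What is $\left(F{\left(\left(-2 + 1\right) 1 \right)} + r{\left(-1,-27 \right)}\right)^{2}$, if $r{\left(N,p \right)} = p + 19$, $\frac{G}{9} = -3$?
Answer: $\frac{3721}{49} \approx 75.939$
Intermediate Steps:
$G = -27$ ($G = 9 \left(-3\right) = -27$)
$O{\left(m \right)} = -27$
$r{\left(N,p \right)} = 19 + p$
$F{\left(h \right)} = \frac{21 + h}{-27 + h}$ ($F{\left(h \right)} = \frac{h + 21}{h - 27} = \frac{21 + h}{-27 + h}$)
$\left(F{\left(\left(-2 + 1\right) 1 \right)} + r{\left(-1,-27 \right)}\right)^{2} = \left(\frac{21 + \left(-2 + 1\right) 1}{-27 + \left(-2 + 1\right) 1} + \left(19 - 27\right)\right)^{2} = \left(\frac{21 - 1}{-27 - 1} - 8\right)^{2} = \left(\frac{1}{-28} \cdot 20 - 8\right)^{2} = \left(\left(- \frac{1}{28}\right) 20 - 8\right)^{2} = \left(- \frac{5}{7} - 8\right)^{2} = \left(- \frac{61}{7}\right)^{2} = \frac{3721}{49}$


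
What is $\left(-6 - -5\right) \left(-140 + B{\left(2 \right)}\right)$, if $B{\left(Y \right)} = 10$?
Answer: $130$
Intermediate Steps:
$\left(-6 - -5\right) \left(-140 + B{\left(2 \right)}\right) = \left(-6 - -5\right) \left(-140 + 10\right) = \left(-6 + 5\right) \left(-130\right) = \left(-1\right) \left(-130\right) = 130$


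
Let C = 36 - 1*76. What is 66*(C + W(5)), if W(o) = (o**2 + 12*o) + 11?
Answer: 3696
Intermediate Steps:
C = -40 (C = 36 - 76 = -40)
W(o) = 11 + o**2 + 12*o
66*(C + W(5)) = 66*(-40 + (11 + 5**2 + 12*5)) = 66*(-40 + (11 + 25 + 60)) = 66*(-40 + 96) = 66*56 = 3696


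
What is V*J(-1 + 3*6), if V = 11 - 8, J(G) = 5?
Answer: 15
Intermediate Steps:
V = 3
V*J(-1 + 3*6) = 3*5 = 15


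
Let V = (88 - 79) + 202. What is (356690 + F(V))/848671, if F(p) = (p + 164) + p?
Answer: 357276/848671 ≈ 0.42098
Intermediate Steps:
V = 211 (V = 9 + 202 = 211)
F(p) = 164 + 2*p (F(p) = (164 + p) + p = 164 + 2*p)
(356690 + F(V))/848671 = (356690 + (164 + 2*211))/848671 = (356690 + (164 + 422))*(1/848671) = (356690 + 586)*(1/848671) = 357276*(1/848671) = 357276/848671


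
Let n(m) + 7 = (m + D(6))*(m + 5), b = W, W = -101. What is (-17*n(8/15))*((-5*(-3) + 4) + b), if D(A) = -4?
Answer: -8212054/225 ≈ -36498.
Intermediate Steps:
b = -101
n(m) = -7 + (-4 + m)*(5 + m) (n(m) = -7 + (m - 4)*(m + 5) = -7 + (-4 + m)*(5 + m))
(-17*n(8/15))*((-5*(-3) + 4) + b) = (-17*(-27 + 8/15 + (8/15)²))*((-5*(-3) + 4) - 101) = (-17*(-27 + 8*(1/15) + (8*(1/15))²))*((15 + 4) - 101) = (-17*(-27 + 8/15 + (8/15)²))*(19 - 101) = -17*(-27 + 8/15 + 64/225)*(-82) = -17*(-5891/225)*(-82) = (100147/225)*(-82) = -8212054/225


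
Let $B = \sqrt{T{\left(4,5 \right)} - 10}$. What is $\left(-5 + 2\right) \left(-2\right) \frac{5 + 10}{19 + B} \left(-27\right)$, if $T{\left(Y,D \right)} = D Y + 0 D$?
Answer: $- \frac{1710}{13} + \frac{90 \sqrt{10}}{13} \approx -109.65$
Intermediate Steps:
$T{\left(Y,D \right)} = D Y$ ($T{\left(Y,D \right)} = D Y + 0 = D Y$)
$B = \sqrt{10}$ ($B = \sqrt{5 \cdot 4 - 10} = \sqrt{20 - 10} = \sqrt{10} \approx 3.1623$)
$\left(-5 + 2\right) \left(-2\right) \frac{5 + 10}{19 + B} \left(-27\right) = \left(-5 + 2\right) \left(-2\right) \frac{5 + 10}{19 + \sqrt{10}} \left(-27\right) = \left(-3\right) \left(-2\right) \frac{15}{19 + \sqrt{10}} \left(-27\right) = 6 \frac{15}{19 + \sqrt{10}} \left(-27\right) = \frac{90}{19 + \sqrt{10}} \left(-27\right) = - \frac{2430}{19 + \sqrt{10}}$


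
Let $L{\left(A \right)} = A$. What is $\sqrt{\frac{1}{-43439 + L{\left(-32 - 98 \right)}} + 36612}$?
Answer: $\frac{\sqrt{7722112566907}}{14523} \approx 191.34$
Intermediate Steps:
$\sqrt{\frac{1}{-43439 + L{\left(-32 - 98 \right)}} + 36612} = \sqrt{\frac{1}{-43439 - 130} + 36612} = \sqrt{\frac{1}{-43569} + 36612} = \sqrt{- \frac{1}{43569} + 36612} = \sqrt{\frac{1595148227}{43569}} = \frac{\sqrt{7722112566907}}{14523}$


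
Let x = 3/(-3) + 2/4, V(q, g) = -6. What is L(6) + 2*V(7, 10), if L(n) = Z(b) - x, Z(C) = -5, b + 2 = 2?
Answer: -33/2 ≈ -16.500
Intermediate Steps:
b = 0 (b = -2 + 2 = 0)
x = -½ (x = 3*(-⅓) + 2*(¼) = -1 + ½ = -½ ≈ -0.50000)
L(n) = -9/2 (L(n) = -5 - 1*(-½) = -5 + ½ = -9/2)
L(6) + 2*V(7, 10) = -9/2 + 2*(-6) = -9/2 - 12 = -33/2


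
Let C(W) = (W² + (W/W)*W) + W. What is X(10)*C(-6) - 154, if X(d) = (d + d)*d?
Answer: 4646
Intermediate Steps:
X(d) = 2*d² (X(d) = (2*d)*d = 2*d²)
C(W) = W² + 2*W (C(W) = (W² + 1*W) + W = (W² + W) + W = (W + W²) + W = W² + 2*W)
X(10)*C(-6) - 154 = (2*10²)*(-6*(2 - 6)) - 154 = (2*100)*(-6*(-4)) - 154 = 200*24 - 154 = 4800 - 154 = 4646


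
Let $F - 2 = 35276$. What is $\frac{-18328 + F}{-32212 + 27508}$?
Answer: $- \frac{2825}{784} \approx -3.6033$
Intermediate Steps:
$F = 35278$ ($F = 2 + 35276 = 35278$)
$\frac{-18328 + F}{-32212 + 27508} = \frac{-18328 + 35278}{-32212 + 27508} = \frac{16950}{-4704} = 16950 \left(- \frac{1}{4704}\right) = - \frac{2825}{784}$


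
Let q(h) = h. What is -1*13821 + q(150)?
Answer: -13671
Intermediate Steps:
-1*13821 + q(150) = -1*13821 + 150 = -13821 + 150 = -13671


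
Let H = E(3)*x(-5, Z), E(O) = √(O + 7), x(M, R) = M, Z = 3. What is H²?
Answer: 250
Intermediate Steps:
E(O) = √(7 + O)
H = -5*√10 (H = √(7 + 3)*(-5) = √10*(-5) = -5*√10 ≈ -15.811)
H² = (-5*√10)² = 250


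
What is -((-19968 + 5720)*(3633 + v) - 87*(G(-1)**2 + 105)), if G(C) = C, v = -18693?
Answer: -214565658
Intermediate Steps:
-((-19968 + 5720)*(3633 + v) - 87*(G(-1)**2 + 105)) = -((-19968 + 5720)*(3633 - 18693) - 87*((-1)**2 + 105)) = -(-14248*(-15060) - 87*(1 + 105)) = -(214574880 - 87*106) = -(214574880 - 9222) = -1*214565658 = -214565658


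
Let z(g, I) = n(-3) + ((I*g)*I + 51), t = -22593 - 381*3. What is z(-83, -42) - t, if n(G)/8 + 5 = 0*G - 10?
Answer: -122745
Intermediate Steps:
n(G) = -120 (n(G) = -40 + 8*(0*G - 10) = -40 + 8*(0 - 10) = -40 + 8*(-10) = -40 - 80 = -120)
t = -23736 (t = -22593 - 1143 = -23736)
z(g, I) = -69 + g*I² (z(g, I) = -120 + ((I*g)*I + 51) = -120 + (g*I² + 51) = -120 + (51 + g*I²) = -69 + g*I²)
z(-83, -42) - t = (-69 - 83*(-42)²) - 1*(-23736) = (-69 - 83*1764) + 23736 = (-69 - 146412) + 23736 = -146481 + 23736 = -122745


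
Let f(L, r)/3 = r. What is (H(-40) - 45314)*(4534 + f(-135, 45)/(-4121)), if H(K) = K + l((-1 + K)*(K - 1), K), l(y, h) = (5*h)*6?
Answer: -869837235366/4121 ≈ -2.1107e+8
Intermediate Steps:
f(L, r) = 3*r
l(y, h) = 30*h
H(K) = 31*K (H(K) = K + 30*K = 31*K)
(H(-40) - 45314)*(4534 + f(-135, 45)/(-4121)) = (31*(-40) - 45314)*(4534 + (3*45)/(-4121)) = (-1240 - 45314)*(4534 + 135*(-1/4121)) = -46554*(4534 - 135/4121) = -46554*18684479/4121 = -869837235366/4121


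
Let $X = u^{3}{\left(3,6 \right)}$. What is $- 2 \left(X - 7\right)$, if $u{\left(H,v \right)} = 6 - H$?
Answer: $-40$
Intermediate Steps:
$X = 27$ ($X = \left(6 - 3\right)^{3} = 3^{3} = 27$)
$- 2 \left(X - 7\right) = - 2 \left(27 - 7\right) = \left(-2\right) 20 = -40$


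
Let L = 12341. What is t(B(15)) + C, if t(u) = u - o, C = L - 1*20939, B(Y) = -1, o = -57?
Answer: -8542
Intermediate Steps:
C = -8598 (C = 12341 - 1*20939 = 12341 - 20939 = -8598)
t(u) = 57 + u (t(u) = u - 1*(-57) = u + 57 = 57 + u)
t(B(15)) + C = (57 - 1) - 8598 = 56 - 8598 = -8542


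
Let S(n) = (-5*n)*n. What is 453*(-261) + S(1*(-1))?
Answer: -118238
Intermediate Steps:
S(n) = -5*n²
453*(-261) + S(1*(-1)) = 453*(-261) - 5*1² = -118233 - 5*(-1)² = -118233 - 5*1 = -118233 - 5 = -118238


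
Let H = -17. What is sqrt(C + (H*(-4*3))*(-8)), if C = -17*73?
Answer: 13*I*sqrt(17) ≈ 53.6*I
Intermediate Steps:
C = -1241
sqrt(C + (H*(-4*3))*(-8)) = sqrt(-1241 - (-68)*3*(-8)) = sqrt(-1241 - 17*(-12)*(-8)) = sqrt(-1241 + 204*(-8)) = sqrt(-1241 - 1632) = sqrt(-2873) = 13*I*sqrt(17)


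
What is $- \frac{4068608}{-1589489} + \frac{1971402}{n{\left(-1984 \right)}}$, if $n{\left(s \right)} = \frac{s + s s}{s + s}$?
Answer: $- \frac{2086325179164}{1050652229} \approx -1985.7$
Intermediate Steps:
$n{\left(s \right)} = \frac{s + s^{2}}{2 s}$
$- \frac{4068608}{-1589489} + \frac{1971402}{n{\left(-1984 \right)}} = - \frac{4068608}{-1589489} + \frac{1971402}{\frac{1}{2} + \frac{1}{2} \left(-1984\right)} = \left(-4068608\right) \left(- \frac{1}{1589489}\right) + \frac{1971402}{\frac{1}{2} - 992} = \frac{4068608}{1589489} + \frac{1971402}{- \frac{1983}{2}} = \frac{4068608}{1589489} + 1971402 \left(- \frac{2}{1983}\right) = \frac{4068608}{1589489} - \frac{1314268}{661} = - \frac{2086325179164}{1050652229}$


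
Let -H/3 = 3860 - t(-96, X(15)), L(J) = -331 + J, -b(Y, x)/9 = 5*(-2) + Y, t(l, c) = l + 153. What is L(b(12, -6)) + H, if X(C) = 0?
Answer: -11758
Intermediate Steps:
t(l, c) = 153 + l
b(Y, x) = 90 - 9*Y (b(Y, x) = -9*(5*(-2) + Y) = -9*(-10 + Y) = 90 - 9*Y)
H = -11409 (H = -3*(3860 - (153 - 96)) = -3*(3860 - 1*57) = -3*(3860 - 57) = -3*3803 = -11409)
L(b(12, -6)) + H = (-331 + (90 - 9*12)) - 11409 = (-331 + (90 - 108)) - 11409 = (-331 - 18) - 11409 = -349 - 11409 = -11758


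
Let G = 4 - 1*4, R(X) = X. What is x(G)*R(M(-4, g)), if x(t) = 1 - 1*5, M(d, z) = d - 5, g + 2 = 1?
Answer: 36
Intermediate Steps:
g = -1 (g = -2 + 1 = -1)
M(d, z) = -5 + d
G = 0 (G = 4 - 4 = 0)
x(t) = -4 (x(t) = 1 - 5 = -4)
x(G)*R(M(-4, g)) = -4*(-5 - 4) = -4*(-9) = 36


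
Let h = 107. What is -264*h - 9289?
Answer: -37537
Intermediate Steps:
-264*h - 9289 = -264*107 - 9289 = -28248 - 9289 = -37537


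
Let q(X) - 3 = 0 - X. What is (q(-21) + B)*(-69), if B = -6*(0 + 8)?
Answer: 1656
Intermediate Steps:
q(X) = 3 - X (q(X) = 3 + (0 - X) = 3 - X)
B = -48 (B = -6*8 = -48)
(q(-21) + B)*(-69) = ((3 - 1*(-21)) - 48)*(-69) = ((3 + 21) - 48)*(-69) = (24 - 48)*(-69) = -24*(-69) = 1656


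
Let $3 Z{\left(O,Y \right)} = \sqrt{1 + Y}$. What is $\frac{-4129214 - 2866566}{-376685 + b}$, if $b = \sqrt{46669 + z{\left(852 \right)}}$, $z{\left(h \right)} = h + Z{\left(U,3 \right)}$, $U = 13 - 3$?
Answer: $\frac{790561616790}{42567462511} + \frac{699578 \sqrt{427695}}{42567462511} \approx 18.583$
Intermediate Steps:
$U = 10$
$Z{\left(O,Y \right)} = \frac{\sqrt{1 + Y}}{3}$
$z{\left(h \right)} = \frac{2}{3} + h$ ($z{\left(h \right)} = h + \frac{\sqrt{1 + 3}}{3} = h + \frac{\sqrt{4}}{3} = h + \frac{1}{3} \cdot 2 = h + \frac{2}{3} = \frac{2}{3} + h$)
$b = \frac{\sqrt{427695}}{3}$ ($b = \sqrt{46669 + \left(\frac{2}{3} + 852\right)} = \sqrt{46669 + \frac{2558}{3}} = \sqrt{\frac{142565}{3}} = \frac{\sqrt{427695}}{3} \approx 217.99$)
$\frac{-4129214 - 2866566}{-376685 + b} = \frac{-4129214 - 2866566}{-376685 + \frac{\sqrt{427695}}{3}} = - \frac{6995780}{-376685 + \frac{\sqrt{427695}}{3}}$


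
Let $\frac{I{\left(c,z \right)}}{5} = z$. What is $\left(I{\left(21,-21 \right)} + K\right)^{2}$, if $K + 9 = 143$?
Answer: $841$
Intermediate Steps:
$K = 134$ ($K = -9 + 143 = 134$)
$I{\left(c,z \right)} = 5 z$
$\left(I{\left(21,-21 \right)} + K\right)^{2} = \left(5 \left(-21\right) + 134\right)^{2} = \left(-105 + 134\right)^{2} = 29^{2} = 841$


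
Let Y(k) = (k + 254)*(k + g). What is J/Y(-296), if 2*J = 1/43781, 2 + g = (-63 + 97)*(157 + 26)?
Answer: -1/21786126096 ≈ -4.5901e-11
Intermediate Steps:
g = 6220 (g = -2 + (-63 + 97)*(157 + 26) = -2 + 34*183 = -2 + 6222 = 6220)
Y(k) = (254 + k)*(6220 + k) (Y(k) = (k + 254)*(k + 6220) = (254 + k)*(6220 + k))
J = 1/87562 (J = (½)/43781 = (½)*(1/43781) = 1/87562 ≈ 1.1420e-5)
J/Y(-296) = 1/(87562*(1579880 + (-296)² + 6474*(-296))) = 1/(87562*(1579880 + 87616 - 1916304)) = (1/87562)/(-248808) = (1/87562)*(-1/248808) = -1/21786126096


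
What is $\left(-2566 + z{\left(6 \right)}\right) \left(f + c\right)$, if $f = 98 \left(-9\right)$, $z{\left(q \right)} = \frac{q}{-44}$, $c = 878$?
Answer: $\frac{112910}{11} \approx 10265.0$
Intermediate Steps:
$z{\left(q \right)} = - \frac{q}{44}$ ($z{\left(q \right)} = q \left(- \frac{1}{44}\right) = - \frac{q}{44}$)
$f = -882$
$\left(-2566 + z{\left(6 \right)}\right) \left(f + c\right) = \left(-2566 - \frac{3}{22}\right) \left(-882 + 878\right) = \left(-2566 - \frac{3}{22}\right) \left(-4\right) = \left(- \frac{56455}{22}\right) \left(-4\right) = \frac{112910}{11}$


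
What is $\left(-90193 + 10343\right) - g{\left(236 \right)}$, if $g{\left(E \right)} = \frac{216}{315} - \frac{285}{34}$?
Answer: $- \frac{95012341}{1190} \approx -79842.0$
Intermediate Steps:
$g{\left(E \right)} = - \frac{9159}{1190}$ ($g{\left(E \right)} = 216 \cdot \frac{1}{315} - \frac{285}{34} = \frac{24}{35} - \frac{285}{34} = - \frac{9159}{1190}$)
$\left(-90193 + 10343\right) - g{\left(236 \right)} = \left(-90193 + 10343\right) - - \frac{9159}{1190} = -79850 + \frac{9159}{1190} = - \frac{95012341}{1190}$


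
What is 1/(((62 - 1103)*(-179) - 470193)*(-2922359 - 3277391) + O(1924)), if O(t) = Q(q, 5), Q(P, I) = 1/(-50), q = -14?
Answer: 50/87991191824999 ≈ 5.6824e-13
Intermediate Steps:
Q(P, I) = -1/50
O(t) = -1/50
1/(((62 - 1103)*(-179) - 470193)*(-2922359 - 3277391) + O(1924)) = 1/(((62 - 1103)*(-179) - 470193)*(-2922359 - 3277391) - 1/50) = 1/((-1041*(-179) - 470193)*(-6199750) - 1/50) = 1/((186339 - 470193)*(-6199750) - 1/50) = 1/(-283854*(-6199750) - 1/50) = 1/(1759823836500 - 1/50) = 1/(87991191824999/50) = 50/87991191824999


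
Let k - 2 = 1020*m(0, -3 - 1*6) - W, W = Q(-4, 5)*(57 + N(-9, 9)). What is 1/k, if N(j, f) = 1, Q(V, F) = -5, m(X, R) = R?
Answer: -1/8888 ≈ -0.00011251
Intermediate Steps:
W = -290 (W = -5*(57 + 1) = -5*58 = -290)
k = -8888 (k = 2 + (1020*(-3 - 1*6) - 1*(-290)) = 2 + (1020*(-3 - 6) + 290) = 2 + (1020*(-9) + 290) = 2 + (-9180 + 290) = 2 - 8890 = -8888)
1/k = 1/(-8888) = -1/8888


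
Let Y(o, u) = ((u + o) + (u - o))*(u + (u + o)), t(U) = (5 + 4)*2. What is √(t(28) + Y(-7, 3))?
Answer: 2*√3 ≈ 3.4641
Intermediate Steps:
t(U) = 18 (t(U) = 9*2 = 18)
Y(o, u) = 2*u*(o + 2*u) (Y(o, u) = ((o + u) + (u - o))*(u + (o + u)) = (2*u)*(o + 2*u) = 2*u*(o + 2*u))
√(t(28) + Y(-7, 3)) = √(18 + 2*3*(-7 + 2*3)) = √(18 + 2*3*(-7 + 6)) = √(18 + 2*3*(-1)) = √(18 - 6) = √12 = 2*√3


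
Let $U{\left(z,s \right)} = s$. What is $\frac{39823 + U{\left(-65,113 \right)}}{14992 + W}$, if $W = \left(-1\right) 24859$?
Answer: $- \frac{1024}{253} \approx -4.0474$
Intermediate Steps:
$W = -24859$
$\frac{39823 + U{\left(-65,113 \right)}}{14992 + W} = \frac{39823 + 113}{14992 - 24859} = \frac{39936}{-9867} = 39936 \left(- \frac{1}{9867}\right) = - \frac{1024}{253}$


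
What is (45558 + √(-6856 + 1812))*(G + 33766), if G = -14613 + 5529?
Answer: 1124462556 + 49364*I*√1261 ≈ 1.1245e+9 + 1.7529e+6*I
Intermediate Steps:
G = -9084
(45558 + √(-6856 + 1812))*(G + 33766) = (45558 + √(-6856 + 1812))*(-9084 + 33766) = (45558 + √(-5044))*24682 = (45558 + 2*I*√1261)*24682 = 1124462556 + 49364*I*√1261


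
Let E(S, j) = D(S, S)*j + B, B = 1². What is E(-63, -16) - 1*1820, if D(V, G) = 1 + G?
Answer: -827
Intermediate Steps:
B = 1
E(S, j) = 1 + j*(1 + S) (E(S, j) = (1 + S)*j + 1 = j*(1 + S) + 1 = 1 + j*(1 + S))
E(-63, -16) - 1*1820 = (1 - 16*(1 - 63)) - 1*1820 = (1 - 16*(-62)) - 1820 = (1 + 992) - 1820 = 993 - 1820 = -827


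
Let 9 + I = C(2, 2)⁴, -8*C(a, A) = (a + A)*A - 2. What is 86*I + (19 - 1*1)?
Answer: -93285/128 ≈ -728.79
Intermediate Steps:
C(a, A) = ¼ - A*(A + a)/8 (C(a, A) = -((a + A)*A - 2)/8 = -((A + a)*A - 2)/8 = -(A*(A + a) - 2)/8 = -(-2 + A*(A + a))/8 = ¼ - A*(A + a)/8)
I = -2223/256 (I = -9 + (¼ - ⅛*2² - ⅛*2*2)⁴ = -9 + (¼ - ⅛*4 - ½)⁴ = -9 + (¼ - ½ - ½)⁴ = -9 + (-¾)⁴ = -9 + 81/256 = -2223/256 ≈ -8.6836)
86*I + (19 - 1*1) = 86*(-2223/256) + (19 - 1*1) = -95589/128 + (19 - 1) = -95589/128 + 18 = -93285/128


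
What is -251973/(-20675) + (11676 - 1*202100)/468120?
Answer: 2850414614/241959525 ≈ 11.781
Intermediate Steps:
-251973/(-20675) + (11676 - 1*202100)/468120 = -251973*(-1/20675) + (11676 - 202100)*(1/468120) = 251973/20675 - 190424*1/468120 = 251973/20675 - 23803/58515 = 2850414614/241959525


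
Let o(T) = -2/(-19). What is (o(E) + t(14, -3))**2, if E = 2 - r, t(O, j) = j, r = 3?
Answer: 3025/361 ≈ 8.3795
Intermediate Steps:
E = -1 (E = 2 - 1*3 = 2 - 3 = -1)
o(T) = 2/19 (o(T) = -2*(-1/19) = 2/19)
(o(E) + t(14, -3))**2 = (2/19 - 3)**2 = (-55/19)**2 = 3025/361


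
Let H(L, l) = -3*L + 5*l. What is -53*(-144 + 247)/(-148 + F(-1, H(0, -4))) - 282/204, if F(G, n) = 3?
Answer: 178791/4930 ≈ 36.266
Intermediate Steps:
-53*(-144 + 247)/(-148 + F(-1, H(0, -4))) - 282/204 = -53*(-144 + 247)/(-148 + 3) - 282/204 = -53/((-145/103)) - 282*1/204 = -53/((-145*1/103)) - 47/34 = -53/(-145/103) - 47/34 = -53*(-103/145) - 47/34 = 5459/145 - 47/34 = 178791/4930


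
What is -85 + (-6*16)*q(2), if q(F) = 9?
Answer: -949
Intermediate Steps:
-85 + (-6*16)*q(2) = -85 - 6*16*9 = -85 - 96*9 = -85 - 864 = -949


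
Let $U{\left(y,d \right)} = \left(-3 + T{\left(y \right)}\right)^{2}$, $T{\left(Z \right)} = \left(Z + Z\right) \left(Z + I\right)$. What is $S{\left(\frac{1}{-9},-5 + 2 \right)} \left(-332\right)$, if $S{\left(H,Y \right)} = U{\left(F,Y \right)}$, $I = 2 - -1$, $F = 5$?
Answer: $-1968428$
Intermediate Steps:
$I = 3$ ($I = 2 + 1 = 3$)
$T{\left(Z \right)} = 2 Z \left(3 + Z\right)$ ($T{\left(Z \right)} = \left(Z + Z\right) \left(Z + 3\right) = 2 Z \left(3 + Z\right)$)
$U{\left(y,d \right)} = \left(-3 + 2 y \left(3 + y\right)\right)^{2}$
$S{\left(H,Y \right)} = 5929$ ($S{\left(H,Y \right)} = \left(-3 + 2 \cdot 5 \left(3 + 5\right)\right)^{2} = \left(-3 + 2 \cdot 5 \cdot 8\right)^{2} = \left(-3 + 80\right)^{2} = 77^{2} = 5929$)
$S{\left(\frac{1}{-9},-5 + 2 \right)} \left(-332\right) = 5929 \left(-332\right) = -1968428$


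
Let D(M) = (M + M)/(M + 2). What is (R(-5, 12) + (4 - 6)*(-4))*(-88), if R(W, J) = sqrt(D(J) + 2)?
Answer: -704 - 88*sqrt(182)/7 ≈ -873.60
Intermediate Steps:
D(M) = 2*M/(2 + M) (D(M) = (2*M)/(2 + M) = 2*M/(2 + M))
R(W, J) = sqrt(2 + 2*J/(2 + J)) (R(W, J) = sqrt(2*J/(2 + J) + 2) = sqrt(2 + 2*J/(2 + J)))
(R(-5, 12) + (4 - 6)*(-4))*(-88) = (2*sqrt((1 + 12)/(2 + 12)) + (4 - 6)*(-4))*(-88) = (2*sqrt(13/14) - 2*(-4))*(-88) = (2*sqrt((1/14)*13) + 8)*(-88) = (2*sqrt(13/14) + 8)*(-88) = (2*(sqrt(182)/14) + 8)*(-88) = (sqrt(182)/7 + 8)*(-88) = (8 + sqrt(182)/7)*(-88) = -704 - 88*sqrt(182)/7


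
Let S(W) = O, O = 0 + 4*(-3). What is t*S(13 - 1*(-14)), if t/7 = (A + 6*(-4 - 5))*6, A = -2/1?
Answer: 28224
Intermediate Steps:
O = -12 (O = 0 - 12 = -12)
S(W) = -12
A = -2 (A = -2*1 = -2)
t = -2352 (t = 7*((-2 + 6*(-4 - 5))*6) = 7*((-2 + 6*(-9))*6) = 7*((-2 - 54)*6) = 7*(-56*6) = 7*(-336) = -2352)
t*S(13 - 1*(-14)) = -2352*(-12) = 28224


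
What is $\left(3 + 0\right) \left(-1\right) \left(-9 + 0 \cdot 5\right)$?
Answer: $27$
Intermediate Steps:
$\left(3 + 0\right) \left(-1\right) \left(-9 + 0 \cdot 5\right) = 3 \left(-1\right) \left(-9 + 0\right) = \left(-3\right) \left(-9\right) = 27$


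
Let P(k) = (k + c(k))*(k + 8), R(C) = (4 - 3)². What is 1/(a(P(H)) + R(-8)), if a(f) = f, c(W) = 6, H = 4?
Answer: 1/121 ≈ 0.0082645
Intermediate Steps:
R(C) = 1 (R(C) = 1² = 1)
P(k) = (6 + k)*(8 + k) (P(k) = (k + 6)*(k + 8) = (6 + k)*(8 + k))
1/(a(P(H)) + R(-8)) = 1/((48 + 4² + 14*4) + 1) = 1/((48 + 16 + 56) + 1) = 1/(120 + 1) = 1/121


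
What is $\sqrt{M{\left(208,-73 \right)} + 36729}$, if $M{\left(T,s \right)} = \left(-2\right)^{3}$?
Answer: $\sqrt{36721} \approx 191.63$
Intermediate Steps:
$M{\left(T,s \right)} = -8$
$\sqrt{M{\left(208,-73 \right)} + 36729} = \sqrt{-8 + 36729} = \sqrt{36721}$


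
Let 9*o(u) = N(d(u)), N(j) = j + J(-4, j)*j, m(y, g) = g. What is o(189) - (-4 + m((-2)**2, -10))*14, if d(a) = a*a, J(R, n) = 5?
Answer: 24010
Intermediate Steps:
d(a) = a**2
N(j) = 6*j (N(j) = j + 5*j = 6*j)
o(u) = 2*u**2/3 (o(u) = (6*u**2)/9 = 2*u**2/3)
o(189) - (-4 + m((-2)**2, -10))*14 = (2/3)*189**2 - (-4 - 10)*14 = (2/3)*35721 - (-14)*14 = 23814 - 1*(-196) = 23814 + 196 = 24010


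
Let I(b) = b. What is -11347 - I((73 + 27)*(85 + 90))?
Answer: -28847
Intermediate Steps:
-11347 - I((73 + 27)*(85 + 90)) = -11347 - (73 + 27)*(85 + 90) = -11347 - 100*175 = -11347 - 1*17500 = -11347 - 17500 = -28847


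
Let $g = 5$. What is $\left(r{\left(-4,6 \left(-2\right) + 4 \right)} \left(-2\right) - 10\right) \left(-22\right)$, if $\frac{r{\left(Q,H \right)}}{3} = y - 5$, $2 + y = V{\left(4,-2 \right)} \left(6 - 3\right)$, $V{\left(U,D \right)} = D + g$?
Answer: $484$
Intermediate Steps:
$V{\left(U,D \right)} = 5 + D$ ($V{\left(U,D \right)} = D + 5 = 5 + D$)
$y = 7$ ($y = -2 + \left(5 - 2\right) \left(6 - 3\right) = -2 + 3 \cdot 3 = -2 + 9 = 7$)
$r{\left(Q,H \right)} = 6$ ($r{\left(Q,H \right)} = 3 \left(7 - 5\right) = 3 \cdot 2 = 6$)
$\left(r{\left(-4,6 \left(-2\right) + 4 \right)} \left(-2\right) - 10\right) \left(-22\right) = \left(6 \left(-2\right) - 10\right) \left(-22\right) = \left(-12 - 10\right) \left(-22\right) = \left(-22\right) \left(-22\right) = 484$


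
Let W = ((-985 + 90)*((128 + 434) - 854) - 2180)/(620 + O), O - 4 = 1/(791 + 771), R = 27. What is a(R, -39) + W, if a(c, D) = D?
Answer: 366795049/974689 ≈ 376.32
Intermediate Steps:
O = 6249/1562 (O = 4 + 1/(791 + 771) = 4 + 1/1562 = 6249/1562 ≈ 4.0006)
W = 404807920/974689 (W = ((-985 + 90)*((128 + 434) - 854) - 2180)/(620 + 6249/1562) = (-895*(562 - 854) - 2180)/(974689/1562) = (-895*(-292) - 2180)*(1562/974689) = (261340 - 2180)*(1562/974689) = 259160*(1562/974689) = 404807920/974689 ≈ 415.32)
a(R, -39) + W = -39 + 404807920/974689 = 366795049/974689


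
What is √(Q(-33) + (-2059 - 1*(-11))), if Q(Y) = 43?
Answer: I*√2005 ≈ 44.777*I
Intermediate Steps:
√(Q(-33) + (-2059 - 1*(-11))) = √(43 + (-2059 - 1*(-11))) = √(43 + (-2059 + 11)) = √(43 - 2048) = √(-2005) = I*√2005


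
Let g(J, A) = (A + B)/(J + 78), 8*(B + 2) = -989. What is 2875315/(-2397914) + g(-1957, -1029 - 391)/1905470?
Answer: -8235768989268099/6868351074576656 ≈ -1.1991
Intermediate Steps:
B = -1005/8 (B = -2 + (1/8)*(-989) = -2 - 989/8 = -1005/8 ≈ -125.63)
g(J, A) = (-1005/8 + A)/(78 + J) (g(J, A) = (A - 1005/8)/(J + 78) = (-1005/8 + A)/(78 + J))
2875315/(-2397914) + g(-1957, -1029 - 391)/1905470 = 2875315/(-2397914) + ((-1005/8 + (-1029 - 391))/(78 - 1957))/1905470 = 2875315*(-1/2397914) + ((-1005/8 - 1420)/(-1879))*(1/1905470) = -2875315/2397914 - 1/1879*(-12365/8)*(1/1905470) = -2875315/2397914 + (12365/15032)*(1/1905470) = -2875315/2397914 + 2473/5728605008 = -8235768989268099/6868351074576656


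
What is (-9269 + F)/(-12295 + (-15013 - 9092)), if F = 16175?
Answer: -3453/18200 ≈ -0.18973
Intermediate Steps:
(-9269 + F)/(-12295 + (-15013 - 9092)) = (-9269 + 16175)/(-12295 + (-15013 - 9092)) = 6906/(-12295 - 24105) = 6906/(-36400) = 6906*(-1/36400) = -3453/18200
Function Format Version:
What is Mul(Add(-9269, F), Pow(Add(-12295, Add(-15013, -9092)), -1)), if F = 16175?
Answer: Rational(-3453, 18200) ≈ -0.18973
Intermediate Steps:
Mul(Add(-9269, F), Pow(Add(-12295, Add(-15013, -9092)), -1)) = Mul(Add(-9269, 16175), Pow(Add(-12295, Add(-15013, -9092)), -1)) = Mul(6906, Pow(Add(-12295, -24105), -1)) = Mul(6906, Pow(-36400, -1)) = Mul(6906, Rational(-1, 36400)) = Rational(-3453, 18200)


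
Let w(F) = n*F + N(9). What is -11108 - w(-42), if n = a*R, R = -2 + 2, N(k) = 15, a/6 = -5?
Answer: -11123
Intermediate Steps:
a = -30 (a = 6*(-5) = -30)
R = 0
n = 0 (n = -30*0 = 0)
w(F) = 15 (w(F) = 0*F + 15 = 0 + 15 = 15)
-11108 - w(-42) = -11108 - 1*15 = -11108 - 15 = -11123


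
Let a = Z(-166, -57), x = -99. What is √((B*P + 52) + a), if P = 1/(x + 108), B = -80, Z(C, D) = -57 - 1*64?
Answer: I*√701/3 ≈ 8.8255*I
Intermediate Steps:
Z(C, D) = -121 (Z(C, D) = -57 - 64 = -121)
a = -121
P = ⅑ (P = 1/(-99 + 108) = 1/9 = ⅑ ≈ 0.11111)
√((B*P + 52) + a) = √((-80*⅑ + 52) - 121) = √((-80/9 + 52) - 121) = √(388/9 - 121) = √(-701/9) = I*√701/3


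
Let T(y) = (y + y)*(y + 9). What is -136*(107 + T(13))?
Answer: -92344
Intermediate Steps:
T(y) = 2*y*(9 + y) (T(y) = (2*y)*(9 + y) = 2*y*(9 + y))
-136*(107 + T(13)) = -136*(107 + 2*13*(9 + 13)) = -136*(107 + 2*13*22) = -136*(107 + 572) = -136*679 = -92344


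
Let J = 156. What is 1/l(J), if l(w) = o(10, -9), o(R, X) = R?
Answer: 1/10 ≈ 0.10000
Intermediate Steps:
l(w) = 10
1/l(J) = 1/10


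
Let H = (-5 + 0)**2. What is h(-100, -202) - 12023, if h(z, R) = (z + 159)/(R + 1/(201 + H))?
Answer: -548875307/45651 ≈ -12023.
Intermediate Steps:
H = 25 (H = (-5)**2 = 25)
h(z, R) = (159 + z)/(1/226 + R) (h(z, R) = (z + 159)/(R + 1/(201 + 25)) = (159 + z)/(R + 1/226) = (159 + z)/(1/226 + R))
h(-100, -202) - 12023 = 226*(159 - 100)/(1 + 226*(-202)) - 12023 = 226*59/(1 - 45652) - 12023 = 226*59/(-45651) - 12023 = 226*(-1/45651)*59 - 12023 = -13334/45651 - 12023 = -548875307/45651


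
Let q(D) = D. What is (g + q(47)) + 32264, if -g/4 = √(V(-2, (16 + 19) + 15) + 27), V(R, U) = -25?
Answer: 32311 - 4*√2 ≈ 32305.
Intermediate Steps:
g = -4*√2 (g = -4*√(-25 + 27) = -4*√2 ≈ -5.6569)
(g + q(47)) + 32264 = (-4*√2 + 47) + 32264 = (47 - 4*√2) + 32264 = 32311 - 4*√2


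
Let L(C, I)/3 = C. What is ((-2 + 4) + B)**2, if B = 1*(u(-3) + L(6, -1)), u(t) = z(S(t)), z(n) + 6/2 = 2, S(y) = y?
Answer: 361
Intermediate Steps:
L(C, I) = 3*C
z(n) = -1 (z(n) = -3 + 2 = -1)
u(t) = -1
B = 17 (B = 1*(-1 + 3*6) = 1*(-1 + 18) = 1*17 = 17)
((-2 + 4) + B)**2 = ((-2 + 4) + 17)**2 = (2 + 17)**2 = 19**2 = 361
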